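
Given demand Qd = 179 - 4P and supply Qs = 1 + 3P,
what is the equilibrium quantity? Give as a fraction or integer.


First find equilibrium price:
179 - 4P = 1 + 3P
P* = 178/7 = 178/7
Then substitute into demand:
Q* = 179 - 4 * 178/7 = 541/7

541/7


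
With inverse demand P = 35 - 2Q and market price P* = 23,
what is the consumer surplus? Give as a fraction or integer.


Maximum willingness to pay (at Q=0): P_max = 35
Quantity demanded at P* = 23:
Q* = (35 - 23)/2 = 6
CS = (1/2) * Q* * (P_max - P*)
CS = (1/2) * 6 * (35 - 23)
CS = (1/2) * 6 * 12 = 36

36


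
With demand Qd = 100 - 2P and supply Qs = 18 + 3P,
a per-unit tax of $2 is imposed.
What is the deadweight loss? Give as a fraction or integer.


Pre-tax equilibrium quantity: Q* = 336/5
Post-tax equilibrium quantity: Q_tax = 324/5
Reduction in quantity: Q* - Q_tax = 12/5
DWL = (1/2) * tax * (Q* - Q_tax)
DWL = (1/2) * 2 * 12/5 = 12/5

12/5


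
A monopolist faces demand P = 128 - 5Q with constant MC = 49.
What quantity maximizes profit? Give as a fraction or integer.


TR = P*Q = (128 - 5Q)Q = 128Q - 5Q^2
MR = dTR/dQ = 128 - 10Q
Set MR = MC:
128 - 10Q = 49
79 = 10Q
Q* = 79/10 = 79/10

79/10


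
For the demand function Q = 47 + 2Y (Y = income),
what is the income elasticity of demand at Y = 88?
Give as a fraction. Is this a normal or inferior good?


dQ/dY = 2
At Y = 88: Q = 47 + 2*88 = 223
Ey = (dQ/dY)(Y/Q) = 2 * 88 / 223 = 176/223
Since Ey > 0, this is a normal good.

176/223 (normal good)


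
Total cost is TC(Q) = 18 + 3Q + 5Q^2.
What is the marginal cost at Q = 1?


MC = dTC/dQ = 3 + 2*5*Q
At Q = 1:
MC = 3 + 10*1
MC = 3 + 10 = 13

13


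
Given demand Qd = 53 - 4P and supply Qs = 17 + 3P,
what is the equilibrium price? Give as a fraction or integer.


At equilibrium, Qd = Qs.
53 - 4P = 17 + 3P
53 - 17 = 4P + 3P
36 = 7P
P* = 36/7 = 36/7

36/7


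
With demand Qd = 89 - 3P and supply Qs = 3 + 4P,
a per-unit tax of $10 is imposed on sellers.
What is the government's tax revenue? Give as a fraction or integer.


With tax on sellers, new supply: Qs' = 3 + 4(P - 10)
= 4P - 37
New equilibrium quantity:
Q_new = 35
Tax revenue = tax * Q_new = 10 * 35 = 350

350


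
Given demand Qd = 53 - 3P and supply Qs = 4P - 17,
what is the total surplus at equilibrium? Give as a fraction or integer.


Find equilibrium: 53 - 3P = 4P - 17
53 + 17 = 7P
P* = 70/7 = 10
Q* = 4*10 - 17 = 23
Inverse demand: P = 53/3 - Q/3, so P_max = 53/3
Inverse supply: P = 17/4 + Q/4, so P_min = 17/4
CS = (1/2) * 23 * (53/3 - 10) = 529/6
PS = (1/2) * 23 * (10 - 17/4) = 529/8
TS = CS + PS = 529/6 + 529/8 = 3703/24

3703/24


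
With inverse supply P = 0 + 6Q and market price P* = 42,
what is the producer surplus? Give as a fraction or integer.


Minimum supply price (at Q=0): P_min = 0
Quantity supplied at P* = 42:
Q* = (42 - 0)/6 = 7
PS = (1/2) * Q* * (P* - P_min)
PS = (1/2) * 7 * (42 - 0)
PS = (1/2) * 7 * 42 = 147

147


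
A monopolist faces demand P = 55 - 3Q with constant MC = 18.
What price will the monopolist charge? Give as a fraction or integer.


MR = 55 - 6Q
Set MR = MC: 55 - 6Q = 18
Q* = 37/6
Substitute into demand:
P* = 55 - 3*37/6 = 73/2

73/2


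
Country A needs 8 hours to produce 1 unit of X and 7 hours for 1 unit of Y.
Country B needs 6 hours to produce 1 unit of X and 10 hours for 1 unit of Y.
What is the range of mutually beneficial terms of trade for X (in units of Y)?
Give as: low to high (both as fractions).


Opportunity cost of X for Country A = hours_X / hours_Y = 8/7 = 8/7 units of Y
Opportunity cost of X for Country B = hours_X / hours_Y = 6/10 = 3/5 units of Y
Terms of trade must be between the two opportunity costs.
Range: 3/5 to 8/7

3/5 to 8/7


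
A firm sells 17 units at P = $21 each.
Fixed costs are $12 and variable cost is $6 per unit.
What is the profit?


Total Revenue = P * Q = 21 * 17 = $357
Total Cost = FC + VC*Q = 12 + 6*17 = $114
Profit = TR - TC = 357 - 114 = $243

$243


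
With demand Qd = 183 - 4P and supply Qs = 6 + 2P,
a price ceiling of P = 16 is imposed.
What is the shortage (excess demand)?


At P = 16:
Qd = 183 - 4*16 = 119
Qs = 6 + 2*16 = 38
Shortage = Qd - Qs = 119 - 38 = 81

81


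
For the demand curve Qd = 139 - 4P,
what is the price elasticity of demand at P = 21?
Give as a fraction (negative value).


dQ/dP = -4
At P = 21: Q = 139 - 4*21 = 55
E = (dQ/dP)(P/Q) = (-4)(21/55) = -84/55

-84/55


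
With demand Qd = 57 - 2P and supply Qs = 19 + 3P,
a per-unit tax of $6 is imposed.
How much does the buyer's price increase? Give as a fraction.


With a per-unit tax, the buyer's price increase depends on relative slopes.
Supply slope: d = 3, Demand slope: b = 2
Buyer's price increase = d * tax / (b + d)
= 3 * 6 / (2 + 3)
= 18 / 5 = 18/5

18/5


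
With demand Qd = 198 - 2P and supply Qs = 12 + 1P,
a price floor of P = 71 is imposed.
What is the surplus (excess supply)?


At P = 71:
Qd = 198 - 2*71 = 56
Qs = 12 + 1*71 = 83
Surplus = Qs - Qd = 83 - 56 = 27

27


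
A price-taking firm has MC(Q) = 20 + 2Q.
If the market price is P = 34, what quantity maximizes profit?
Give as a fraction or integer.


In perfect competition, profit is maximized where P = MC.
34 = 20 + 2Q
14 = 2Q
Q* = 14/2 = 7

7


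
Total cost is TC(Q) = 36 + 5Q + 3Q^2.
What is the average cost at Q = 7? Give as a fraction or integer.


TC(7) = 36 + 5*7 + 3*7^2
TC(7) = 36 + 35 + 147 = 218
AC = TC/Q = 218/7 = 218/7

218/7


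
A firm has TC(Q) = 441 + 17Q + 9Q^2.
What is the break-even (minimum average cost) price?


AC(Q) = 441/Q + 17 + 9Q
To minimize: dAC/dQ = -441/Q^2 + 9 = 0
Q^2 = 441/9 = 49
Q* = 7
Min AC = 441/7 + 17 + 9*7
Min AC = 63 + 17 + 63 = 143

143


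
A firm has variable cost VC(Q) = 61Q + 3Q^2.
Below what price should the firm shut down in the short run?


AVC(Q) = VC(Q)/Q = 61 + 3Q
AVC is increasing in Q, so minimum AVC is at Q -> 0+.
Min AVC = 61
The firm should shut down if P < 61.

61


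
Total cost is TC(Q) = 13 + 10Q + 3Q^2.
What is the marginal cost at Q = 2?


MC = dTC/dQ = 10 + 2*3*Q
At Q = 2:
MC = 10 + 6*2
MC = 10 + 12 = 22

22


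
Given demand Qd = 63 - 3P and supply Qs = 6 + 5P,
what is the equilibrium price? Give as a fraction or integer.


At equilibrium, Qd = Qs.
63 - 3P = 6 + 5P
63 - 6 = 3P + 5P
57 = 8P
P* = 57/8 = 57/8

57/8


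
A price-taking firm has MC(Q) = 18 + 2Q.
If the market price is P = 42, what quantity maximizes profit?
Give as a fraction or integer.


In perfect competition, profit is maximized where P = MC.
42 = 18 + 2Q
24 = 2Q
Q* = 24/2 = 12

12


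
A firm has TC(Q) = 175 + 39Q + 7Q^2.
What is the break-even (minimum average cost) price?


AC(Q) = 175/Q + 39 + 7Q
To minimize: dAC/dQ = -175/Q^2 + 7 = 0
Q^2 = 175/7 = 25
Q* = 5
Min AC = 175/5 + 39 + 7*5
Min AC = 35 + 39 + 35 = 109

109


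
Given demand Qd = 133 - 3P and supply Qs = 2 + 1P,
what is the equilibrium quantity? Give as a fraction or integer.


First find equilibrium price:
133 - 3P = 2 + 1P
P* = 131/4 = 131/4
Then substitute into demand:
Q* = 133 - 3 * 131/4 = 139/4

139/4


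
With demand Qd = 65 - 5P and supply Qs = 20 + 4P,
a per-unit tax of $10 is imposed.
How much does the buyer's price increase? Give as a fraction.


With a per-unit tax, the buyer's price increase depends on relative slopes.
Supply slope: d = 4, Demand slope: b = 5
Buyer's price increase = d * tax / (b + d)
= 4 * 10 / (5 + 4)
= 40 / 9 = 40/9

40/9


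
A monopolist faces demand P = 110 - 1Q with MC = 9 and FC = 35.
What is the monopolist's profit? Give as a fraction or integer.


MR = MC: 110 - 2Q = 9
Q* = 101/2
P* = 110 - 1*101/2 = 119/2
Profit = (P* - MC)*Q* - FC
= (119/2 - 9)*101/2 - 35
= 101/2*101/2 - 35
= 10201/4 - 35 = 10061/4

10061/4


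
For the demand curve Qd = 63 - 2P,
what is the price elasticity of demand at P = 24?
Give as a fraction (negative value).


dQ/dP = -2
At P = 24: Q = 63 - 2*24 = 15
E = (dQ/dP)(P/Q) = (-2)(24/15) = -16/5

-16/5


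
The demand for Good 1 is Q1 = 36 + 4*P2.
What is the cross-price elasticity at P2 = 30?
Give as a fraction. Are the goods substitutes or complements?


dQ1/dP2 = 4
At P2 = 30: Q1 = 36 + 4*30 = 156
Exy = (dQ1/dP2)(P2/Q1) = 4 * 30 / 156 = 10/13
Since Exy > 0, the goods are substitutes.

10/13 (substitutes)


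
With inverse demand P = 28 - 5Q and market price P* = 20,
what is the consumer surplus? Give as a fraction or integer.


Maximum willingness to pay (at Q=0): P_max = 28
Quantity demanded at P* = 20:
Q* = (28 - 20)/5 = 8/5
CS = (1/2) * Q* * (P_max - P*)
CS = (1/2) * 8/5 * (28 - 20)
CS = (1/2) * 8/5 * 8 = 32/5

32/5


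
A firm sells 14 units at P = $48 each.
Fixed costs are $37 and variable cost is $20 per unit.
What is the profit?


Total Revenue = P * Q = 48 * 14 = $672
Total Cost = FC + VC*Q = 37 + 20*14 = $317
Profit = TR - TC = 672 - 317 = $355

$355


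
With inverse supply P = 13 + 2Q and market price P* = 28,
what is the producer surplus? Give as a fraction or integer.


Minimum supply price (at Q=0): P_min = 13
Quantity supplied at P* = 28:
Q* = (28 - 13)/2 = 15/2
PS = (1/2) * Q* * (P* - P_min)
PS = (1/2) * 15/2 * (28 - 13)
PS = (1/2) * 15/2 * 15 = 225/4

225/4


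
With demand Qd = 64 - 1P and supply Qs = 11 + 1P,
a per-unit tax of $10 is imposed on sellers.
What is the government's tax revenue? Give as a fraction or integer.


With tax on sellers, new supply: Qs' = 11 + 1(P - 10)
= 1 + 1P
New equilibrium quantity:
Q_new = 65/2
Tax revenue = tax * Q_new = 10 * 65/2 = 325

325


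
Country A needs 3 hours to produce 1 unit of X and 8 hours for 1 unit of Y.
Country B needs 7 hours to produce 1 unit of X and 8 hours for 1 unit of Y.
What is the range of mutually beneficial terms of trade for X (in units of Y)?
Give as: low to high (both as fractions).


Opportunity cost of X for Country A = hours_X / hours_Y = 3/8 = 3/8 units of Y
Opportunity cost of X for Country B = hours_X / hours_Y = 7/8 = 7/8 units of Y
Terms of trade must be between the two opportunity costs.
Range: 3/8 to 7/8

3/8 to 7/8


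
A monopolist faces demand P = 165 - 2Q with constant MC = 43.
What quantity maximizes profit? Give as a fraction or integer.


TR = P*Q = (165 - 2Q)Q = 165Q - 2Q^2
MR = dTR/dQ = 165 - 4Q
Set MR = MC:
165 - 4Q = 43
122 = 4Q
Q* = 122/4 = 61/2

61/2


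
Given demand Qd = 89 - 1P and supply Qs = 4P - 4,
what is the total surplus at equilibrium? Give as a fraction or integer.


Find equilibrium: 89 - 1P = 4P - 4
89 + 4 = 5P
P* = 93/5 = 93/5
Q* = 4*93/5 - 4 = 352/5
Inverse demand: P = 89 - Q/1, so P_max = 89
Inverse supply: P = 1 + Q/4, so P_min = 1
CS = (1/2) * 352/5 * (89 - 93/5) = 61952/25
PS = (1/2) * 352/5 * (93/5 - 1) = 15488/25
TS = CS + PS = 61952/25 + 15488/25 = 15488/5

15488/5


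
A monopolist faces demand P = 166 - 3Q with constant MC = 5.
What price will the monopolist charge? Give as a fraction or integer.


MR = 166 - 6Q
Set MR = MC: 166 - 6Q = 5
Q* = 161/6
Substitute into demand:
P* = 166 - 3*161/6 = 171/2

171/2


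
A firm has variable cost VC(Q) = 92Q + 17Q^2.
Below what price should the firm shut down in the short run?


AVC(Q) = VC(Q)/Q = 92 + 17Q
AVC is increasing in Q, so minimum AVC is at Q -> 0+.
Min AVC = 92
The firm should shut down if P < 92.

92


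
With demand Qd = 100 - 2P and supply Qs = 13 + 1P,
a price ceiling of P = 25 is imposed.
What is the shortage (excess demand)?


At P = 25:
Qd = 100 - 2*25 = 50
Qs = 13 + 1*25 = 38
Shortage = Qd - Qs = 50 - 38 = 12

12


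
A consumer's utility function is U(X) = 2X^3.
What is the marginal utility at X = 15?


MU = dU/dX = 2*3*X^(3-1)
MU = 6*X^2
At X = 15:
MU = 6 * 15^2
MU = 6 * 225 = 1350

1350


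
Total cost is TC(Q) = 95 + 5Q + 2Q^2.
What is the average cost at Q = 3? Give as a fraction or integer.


TC(3) = 95 + 5*3 + 2*3^2
TC(3) = 95 + 15 + 18 = 128
AC = TC/Q = 128/3 = 128/3

128/3


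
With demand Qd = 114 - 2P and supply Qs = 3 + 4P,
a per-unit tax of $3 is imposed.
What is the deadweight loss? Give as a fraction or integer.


Pre-tax equilibrium quantity: Q* = 77
Post-tax equilibrium quantity: Q_tax = 73
Reduction in quantity: Q* - Q_tax = 4
DWL = (1/2) * tax * (Q* - Q_tax)
DWL = (1/2) * 3 * 4 = 6

6


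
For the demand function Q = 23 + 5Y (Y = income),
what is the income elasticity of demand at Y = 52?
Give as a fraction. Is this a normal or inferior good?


dQ/dY = 5
At Y = 52: Q = 23 + 5*52 = 283
Ey = (dQ/dY)(Y/Q) = 5 * 52 / 283 = 260/283
Since Ey > 0, this is a normal good.

260/283 (normal good)


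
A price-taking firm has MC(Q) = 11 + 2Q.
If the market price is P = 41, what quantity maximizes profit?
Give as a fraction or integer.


In perfect competition, profit is maximized where P = MC.
41 = 11 + 2Q
30 = 2Q
Q* = 30/2 = 15

15


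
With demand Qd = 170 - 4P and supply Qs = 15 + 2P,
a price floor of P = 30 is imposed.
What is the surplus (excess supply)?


At P = 30:
Qd = 170 - 4*30 = 50
Qs = 15 + 2*30 = 75
Surplus = Qs - Qd = 75 - 50 = 25

25


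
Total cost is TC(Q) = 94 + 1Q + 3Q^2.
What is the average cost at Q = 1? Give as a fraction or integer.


TC(1) = 94 + 1*1 + 3*1^2
TC(1) = 94 + 1 + 3 = 98
AC = TC/Q = 98/1 = 98

98


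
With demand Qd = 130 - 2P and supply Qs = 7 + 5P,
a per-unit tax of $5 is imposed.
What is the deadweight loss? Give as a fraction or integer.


Pre-tax equilibrium quantity: Q* = 664/7
Post-tax equilibrium quantity: Q_tax = 614/7
Reduction in quantity: Q* - Q_tax = 50/7
DWL = (1/2) * tax * (Q* - Q_tax)
DWL = (1/2) * 5 * 50/7 = 125/7

125/7


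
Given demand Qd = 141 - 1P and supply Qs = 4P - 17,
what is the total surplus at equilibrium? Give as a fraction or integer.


Find equilibrium: 141 - 1P = 4P - 17
141 + 17 = 5P
P* = 158/5 = 158/5
Q* = 4*158/5 - 17 = 547/5
Inverse demand: P = 141 - Q/1, so P_max = 141
Inverse supply: P = 17/4 + Q/4, so P_min = 17/4
CS = (1/2) * 547/5 * (141 - 158/5) = 299209/50
PS = (1/2) * 547/5 * (158/5 - 17/4) = 299209/200
TS = CS + PS = 299209/50 + 299209/200 = 299209/40

299209/40


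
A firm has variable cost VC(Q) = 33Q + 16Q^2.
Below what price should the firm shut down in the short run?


AVC(Q) = VC(Q)/Q = 33 + 16Q
AVC is increasing in Q, so minimum AVC is at Q -> 0+.
Min AVC = 33
The firm should shut down if P < 33.

33


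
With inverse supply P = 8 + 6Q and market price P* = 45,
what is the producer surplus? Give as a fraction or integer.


Minimum supply price (at Q=0): P_min = 8
Quantity supplied at P* = 45:
Q* = (45 - 8)/6 = 37/6
PS = (1/2) * Q* * (P* - P_min)
PS = (1/2) * 37/6 * (45 - 8)
PS = (1/2) * 37/6 * 37 = 1369/12

1369/12


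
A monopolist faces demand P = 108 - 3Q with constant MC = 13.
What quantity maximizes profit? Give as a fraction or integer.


TR = P*Q = (108 - 3Q)Q = 108Q - 3Q^2
MR = dTR/dQ = 108 - 6Q
Set MR = MC:
108 - 6Q = 13
95 = 6Q
Q* = 95/6 = 95/6

95/6


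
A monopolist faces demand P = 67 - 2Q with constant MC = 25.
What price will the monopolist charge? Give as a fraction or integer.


MR = 67 - 4Q
Set MR = MC: 67 - 4Q = 25
Q* = 21/2
Substitute into demand:
P* = 67 - 2*21/2 = 46

46


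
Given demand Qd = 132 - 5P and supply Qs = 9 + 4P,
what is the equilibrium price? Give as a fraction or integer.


At equilibrium, Qd = Qs.
132 - 5P = 9 + 4P
132 - 9 = 5P + 4P
123 = 9P
P* = 123/9 = 41/3

41/3


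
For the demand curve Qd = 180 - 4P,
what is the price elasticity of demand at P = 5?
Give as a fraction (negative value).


dQ/dP = -4
At P = 5: Q = 180 - 4*5 = 160
E = (dQ/dP)(P/Q) = (-4)(5/160) = -1/8

-1/8


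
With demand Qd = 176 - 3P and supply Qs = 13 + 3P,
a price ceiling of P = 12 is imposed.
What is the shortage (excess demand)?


At P = 12:
Qd = 176 - 3*12 = 140
Qs = 13 + 3*12 = 49
Shortage = Qd - Qs = 140 - 49 = 91

91


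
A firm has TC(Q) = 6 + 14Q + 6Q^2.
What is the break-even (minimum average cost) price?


AC(Q) = 6/Q + 14 + 6Q
To minimize: dAC/dQ = -6/Q^2 + 6 = 0
Q^2 = 6/6 = 1
Q* = 1
Min AC = 6/1 + 14 + 6*1
Min AC = 6 + 14 + 6 = 26

26


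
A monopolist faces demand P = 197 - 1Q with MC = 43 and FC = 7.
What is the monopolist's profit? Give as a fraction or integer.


MR = MC: 197 - 2Q = 43
Q* = 77
P* = 197 - 1*77 = 120
Profit = (P* - MC)*Q* - FC
= (120 - 43)*77 - 7
= 77*77 - 7
= 5929 - 7 = 5922

5922


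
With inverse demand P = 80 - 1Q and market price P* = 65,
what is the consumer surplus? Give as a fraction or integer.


Maximum willingness to pay (at Q=0): P_max = 80
Quantity demanded at P* = 65:
Q* = (80 - 65)/1 = 15
CS = (1/2) * Q* * (P_max - P*)
CS = (1/2) * 15 * (80 - 65)
CS = (1/2) * 15 * 15 = 225/2

225/2


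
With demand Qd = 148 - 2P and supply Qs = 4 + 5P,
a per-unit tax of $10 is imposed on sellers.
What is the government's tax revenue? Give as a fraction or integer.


With tax on sellers, new supply: Qs' = 4 + 5(P - 10)
= 5P - 46
New equilibrium quantity:
Q_new = 648/7
Tax revenue = tax * Q_new = 10 * 648/7 = 6480/7

6480/7


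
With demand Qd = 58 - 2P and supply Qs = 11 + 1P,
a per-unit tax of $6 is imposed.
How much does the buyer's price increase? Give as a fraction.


With a per-unit tax, the buyer's price increase depends on relative slopes.
Supply slope: d = 1, Demand slope: b = 2
Buyer's price increase = d * tax / (b + d)
= 1 * 6 / (2 + 1)
= 6 / 3 = 2

2


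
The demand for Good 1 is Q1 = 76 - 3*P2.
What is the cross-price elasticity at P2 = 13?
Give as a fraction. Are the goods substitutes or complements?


dQ1/dP2 = -3
At P2 = 13: Q1 = 76 - 3*13 = 37
Exy = (dQ1/dP2)(P2/Q1) = -3 * 13 / 37 = -39/37
Since Exy < 0, the goods are complements.

-39/37 (complements)


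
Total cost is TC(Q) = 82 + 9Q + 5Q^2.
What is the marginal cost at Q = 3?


MC = dTC/dQ = 9 + 2*5*Q
At Q = 3:
MC = 9 + 10*3
MC = 9 + 30 = 39

39


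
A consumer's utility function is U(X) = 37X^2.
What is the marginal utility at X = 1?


MU = dU/dX = 37*2*X^(2-1)
MU = 74*X^1
At X = 1:
MU = 74 * 1^1
MU = 74 * 1 = 74

74


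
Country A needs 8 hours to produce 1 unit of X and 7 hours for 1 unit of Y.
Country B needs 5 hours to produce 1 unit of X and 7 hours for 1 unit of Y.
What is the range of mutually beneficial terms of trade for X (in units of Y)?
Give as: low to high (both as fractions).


Opportunity cost of X for Country A = hours_X / hours_Y = 8/7 = 8/7 units of Y
Opportunity cost of X for Country B = hours_X / hours_Y = 5/7 = 5/7 units of Y
Terms of trade must be between the two opportunity costs.
Range: 5/7 to 8/7

5/7 to 8/7


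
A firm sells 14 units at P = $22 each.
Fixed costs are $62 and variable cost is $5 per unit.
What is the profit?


Total Revenue = P * Q = 22 * 14 = $308
Total Cost = FC + VC*Q = 62 + 5*14 = $132
Profit = TR - TC = 308 - 132 = $176

$176


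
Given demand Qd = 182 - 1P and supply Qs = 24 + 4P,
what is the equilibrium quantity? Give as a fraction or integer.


First find equilibrium price:
182 - 1P = 24 + 4P
P* = 158/5 = 158/5
Then substitute into demand:
Q* = 182 - 1 * 158/5 = 752/5

752/5


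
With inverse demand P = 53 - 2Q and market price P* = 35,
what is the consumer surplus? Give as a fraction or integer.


Maximum willingness to pay (at Q=0): P_max = 53
Quantity demanded at P* = 35:
Q* = (53 - 35)/2 = 9
CS = (1/2) * Q* * (P_max - P*)
CS = (1/2) * 9 * (53 - 35)
CS = (1/2) * 9 * 18 = 81

81


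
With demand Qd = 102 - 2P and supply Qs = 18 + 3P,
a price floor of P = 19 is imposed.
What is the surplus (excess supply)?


At P = 19:
Qd = 102 - 2*19 = 64
Qs = 18 + 3*19 = 75
Surplus = Qs - Qd = 75 - 64 = 11

11


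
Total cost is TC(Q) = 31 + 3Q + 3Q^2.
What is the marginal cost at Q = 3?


MC = dTC/dQ = 3 + 2*3*Q
At Q = 3:
MC = 3 + 6*3
MC = 3 + 18 = 21

21


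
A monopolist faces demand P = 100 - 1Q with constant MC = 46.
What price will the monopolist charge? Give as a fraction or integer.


MR = 100 - 2Q
Set MR = MC: 100 - 2Q = 46
Q* = 27
Substitute into demand:
P* = 100 - 1*27 = 73

73


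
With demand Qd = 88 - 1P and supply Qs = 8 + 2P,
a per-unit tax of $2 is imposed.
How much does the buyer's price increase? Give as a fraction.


With a per-unit tax, the buyer's price increase depends on relative slopes.
Supply slope: d = 2, Demand slope: b = 1
Buyer's price increase = d * tax / (b + d)
= 2 * 2 / (1 + 2)
= 4 / 3 = 4/3

4/3


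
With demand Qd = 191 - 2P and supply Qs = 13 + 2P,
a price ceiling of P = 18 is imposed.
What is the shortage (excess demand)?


At P = 18:
Qd = 191 - 2*18 = 155
Qs = 13 + 2*18 = 49
Shortage = Qd - Qs = 155 - 49 = 106

106


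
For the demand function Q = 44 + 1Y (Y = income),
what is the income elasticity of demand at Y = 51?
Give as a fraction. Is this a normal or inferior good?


dQ/dY = 1
At Y = 51: Q = 44 + 1*51 = 95
Ey = (dQ/dY)(Y/Q) = 1 * 51 / 95 = 51/95
Since Ey > 0, this is a normal good.

51/95 (normal good)


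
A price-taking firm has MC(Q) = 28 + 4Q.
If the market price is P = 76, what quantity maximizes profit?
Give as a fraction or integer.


In perfect competition, profit is maximized where P = MC.
76 = 28 + 4Q
48 = 4Q
Q* = 48/4 = 12

12


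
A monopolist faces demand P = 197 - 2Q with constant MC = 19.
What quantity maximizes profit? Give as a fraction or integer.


TR = P*Q = (197 - 2Q)Q = 197Q - 2Q^2
MR = dTR/dQ = 197 - 4Q
Set MR = MC:
197 - 4Q = 19
178 = 4Q
Q* = 178/4 = 89/2

89/2


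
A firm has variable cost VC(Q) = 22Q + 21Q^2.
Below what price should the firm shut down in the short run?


AVC(Q) = VC(Q)/Q = 22 + 21Q
AVC is increasing in Q, so minimum AVC is at Q -> 0+.
Min AVC = 22
The firm should shut down if P < 22.

22


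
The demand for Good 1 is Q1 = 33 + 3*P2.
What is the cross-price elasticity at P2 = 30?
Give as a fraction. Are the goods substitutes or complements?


dQ1/dP2 = 3
At P2 = 30: Q1 = 33 + 3*30 = 123
Exy = (dQ1/dP2)(P2/Q1) = 3 * 30 / 123 = 30/41
Since Exy > 0, the goods are substitutes.

30/41 (substitutes)


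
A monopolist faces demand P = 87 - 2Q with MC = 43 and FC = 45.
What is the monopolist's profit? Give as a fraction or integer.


MR = MC: 87 - 4Q = 43
Q* = 11
P* = 87 - 2*11 = 65
Profit = (P* - MC)*Q* - FC
= (65 - 43)*11 - 45
= 22*11 - 45
= 242 - 45 = 197

197


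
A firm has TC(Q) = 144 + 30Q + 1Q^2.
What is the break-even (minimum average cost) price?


AC(Q) = 144/Q + 30 + 1Q
To minimize: dAC/dQ = -144/Q^2 + 1 = 0
Q^2 = 144/1 = 144
Q* = 12
Min AC = 144/12 + 30 + 1*12
Min AC = 12 + 30 + 12 = 54

54


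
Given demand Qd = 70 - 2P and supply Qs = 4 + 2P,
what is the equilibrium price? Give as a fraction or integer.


At equilibrium, Qd = Qs.
70 - 2P = 4 + 2P
70 - 4 = 2P + 2P
66 = 4P
P* = 66/4 = 33/2

33/2


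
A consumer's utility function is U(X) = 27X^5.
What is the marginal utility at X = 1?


MU = dU/dX = 27*5*X^(5-1)
MU = 135*X^4
At X = 1:
MU = 135 * 1^4
MU = 135 * 1 = 135

135


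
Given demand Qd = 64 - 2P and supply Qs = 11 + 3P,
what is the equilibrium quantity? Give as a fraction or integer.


First find equilibrium price:
64 - 2P = 11 + 3P
P* = 53/5 = 53/5
Then substitute into demand:
Q* = 64 - 2 * 53/5 = 214/5

214/5


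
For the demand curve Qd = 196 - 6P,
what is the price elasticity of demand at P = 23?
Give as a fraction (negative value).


dQ/dP = -6
At P = 23: Q = 196 - 6*23 = 58
E = (dQ/dP)(P/Q) = (-6)(23/58) = -69/29

-69/29


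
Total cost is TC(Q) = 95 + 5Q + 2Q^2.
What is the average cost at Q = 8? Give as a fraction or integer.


TC(8) = 95 + 5*8 + 2*8^2
TC(8) = 95 + 40 + 128 = 263
AC = TC/Q = 263/8 = 263/8

263/8


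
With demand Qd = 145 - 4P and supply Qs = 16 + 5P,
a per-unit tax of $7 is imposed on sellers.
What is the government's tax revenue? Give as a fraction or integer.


With tax on sellers, new supply: Qs' = 16 + 5(P - 7)
= 5P - 19
New equilibrium quantity:
Q_new = 649/9
Tax revenue = tax * Q_new = 7 * 649/9 = 4543/9

4543/9


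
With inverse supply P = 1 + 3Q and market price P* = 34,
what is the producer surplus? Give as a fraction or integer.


Minimum supply price (at Q=0): P_min = 1
Quantity supplied at P* = 34:
Q* = (34 - 1)/3 = 11
PS = (1/2) * Q* * (P* - P_min)
PS = (1/2) * 11 * (34 - 1)
PS = (1/2) * 11 * 33 = 363/2

363/2


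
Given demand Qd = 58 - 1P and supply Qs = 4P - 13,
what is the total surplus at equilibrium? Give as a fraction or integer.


Find equilibrium: 58 - 1P = 4P - 13
58 + 13 = 5P
P* = 71/5 = 71/5
Q* = 4*71/5 - 13 = 219/5
Inverse demand: P = 58 - Q/1, so P_max = 58
Inverse supply: P = 13/4 + Q/4, so P_min = 13/4
CS = (1/2) * 219/5 * (58 - 71/5) = 47961/50
PS = (1/2) * 219/5 * (71/5 - 13/4) = 47961/200
TS = CS + PS = 47961/50 + 47961/200 = 47961/40

47961/40


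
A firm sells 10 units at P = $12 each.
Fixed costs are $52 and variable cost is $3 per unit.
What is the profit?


Total Revenue = P * Q = 12 * 10 = $120
Total Cost = FC + VC*Q = 52 + 3*10 = $82
Profit = TR - TC = 120 - 82 = $38

$38


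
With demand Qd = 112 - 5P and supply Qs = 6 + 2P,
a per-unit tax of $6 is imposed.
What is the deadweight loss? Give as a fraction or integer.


Pre-tax equilibrium quantity: Q* = 254/7
Post-tax equilibrium quantity: Q_tax = 194/7
Reduction in quantity: Q* - Q_tax = 60/7
DWL = (1/2) * tax * (Q* - Q_tax)
DWL = (1/2) * 6 * 60/7 = 180/7

180/7


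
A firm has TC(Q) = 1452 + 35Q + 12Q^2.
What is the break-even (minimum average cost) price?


AC(Q) = 1452/Q + 35 + 12Q
To minimize: dAC/dQ = -1452/Q^2 + 12 = 0
Q^2 = 1452/12 = 121
Q* = 11
Min AC = 1452/11 + 35 + 12*11
Min AC = 132 + 35 + 132 = 299

299


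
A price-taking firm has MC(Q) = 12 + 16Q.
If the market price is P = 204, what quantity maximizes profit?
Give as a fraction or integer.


In perfect competition, profit is maximized where P = MC.
204 = 12 + 16Q
192 = 16Q
Q* = 192/16 = 12

12


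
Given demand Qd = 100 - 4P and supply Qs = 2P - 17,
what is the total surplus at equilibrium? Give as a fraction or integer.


Find equilibrium: 100 - 4P = 2P - 17
100 + 17 = 6P
P* = 117/6 = 39/2
Q* = 2*39/2 - 17 = 22
Inverse demand: P = 25 - Q/4, so P_max = 25
Inverse supply: P = 17/2 + Q/2, so P_min = 17/2
CS = (1/2) * 22 * (25 - 39/2) = 121/2
PS = (1/2) * 22 * (39/2 - 17/2) = 121
TS = CS + PS = 121/2 + 121 = 363/2

363/2


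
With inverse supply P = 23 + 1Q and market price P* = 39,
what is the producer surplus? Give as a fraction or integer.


Minimum supply price (at Q=0): P_min = 23
Quantity supplied at P* = 39:
Q* = (39 - 23)/1 = 16
PS = (1/2) * Q* * (P* - P_min)
PS = (1/2) * 16 * (39 - 23)
PS = (1/2) * 16 * 16 = 128

128


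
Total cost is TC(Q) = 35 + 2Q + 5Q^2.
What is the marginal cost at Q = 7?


MC = dTC/dQ = 2 + 2*5*Q
At Q = 7:
MC = 2 + 10*7
MC = 2 + 70 = 72

72


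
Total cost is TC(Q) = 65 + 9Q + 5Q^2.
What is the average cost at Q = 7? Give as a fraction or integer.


TC(7) = 65 + 9*7 + 5*7^2
TC(7) = 65 + 63 + 245 = 373
AC = TC/Q = 373/7 = 373/7

373/7


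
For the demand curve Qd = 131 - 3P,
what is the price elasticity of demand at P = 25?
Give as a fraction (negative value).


dQ/dP = -3
At P = 25: Q = 131 - 3*25 = 56
E = (dQ/dP)(P/Q) = (-3)(25/56) = -75/56

-75/56


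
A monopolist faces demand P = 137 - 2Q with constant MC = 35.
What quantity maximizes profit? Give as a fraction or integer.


TR = P*Q = (137 - 2Q)Q = 137Q - 2Q^2
MR = dTR/dQ = 137 - 4Q
Set MR = MC:
137 - 4Q = 35
102 = 4Q
Q* = 102/4 = 51/2

51/2


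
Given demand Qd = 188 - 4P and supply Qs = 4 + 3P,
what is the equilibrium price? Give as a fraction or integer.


At equilibrium, Qd = Qs.
188 - 4P = 4 + 3P
188 - 4 = 4P + 3P
184 = 7P
P* = 184/7 = 184/7

184/7


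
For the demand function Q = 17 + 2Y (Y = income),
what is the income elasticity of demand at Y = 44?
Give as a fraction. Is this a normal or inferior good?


dQ/dY = 2
At Y = 44: Q = 17 + 2*44 = 105
Ey = (dQ/dY)(Y/Q) = 2 * 44 / 105 = 88/105
Since Ey > 0, this is a normal good.

88/105 (normal good)


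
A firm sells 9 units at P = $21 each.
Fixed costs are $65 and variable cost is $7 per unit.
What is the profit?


Total Revenue = P * Q = 21 * 9 = $189
Total Cost = FC + VC*Q = 65 + 7*9 = $128
Profit = TR - TC = 189 - 128 = $61

$61


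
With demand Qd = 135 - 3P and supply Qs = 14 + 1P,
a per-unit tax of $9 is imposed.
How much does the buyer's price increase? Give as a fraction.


With a per-unit tax, the buyer's price increase depends on relative slopes.
Supply slope: d = 1, Demand slope: b = 3
Buyer's price increase = d * tax / (b + d)
= 1 * 9 / (3 + 1)
= 9 / 4 = 9/4

9/4


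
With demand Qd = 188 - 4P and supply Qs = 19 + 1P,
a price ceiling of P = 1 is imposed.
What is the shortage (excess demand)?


At P = 1:
Qd = 188 - 4*1 = 184
Qs = 19 + 1*1 = 20
Shortage = Qd - Qs = 184 - 20 = 164

164


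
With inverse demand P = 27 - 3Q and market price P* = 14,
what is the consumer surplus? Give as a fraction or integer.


Maximum willingness to pay (at Q=0): P_max = 27
Quantity demanded at P* = 14:
Q* = (27 - 14)/3 = 13/3
CS = (1/2) * Q* * (P_max - P*)
CS = (1/2) * 13/3 * (27 - 14)
CS = (1/2) * 13/3 * 13 = 169/6

169/6


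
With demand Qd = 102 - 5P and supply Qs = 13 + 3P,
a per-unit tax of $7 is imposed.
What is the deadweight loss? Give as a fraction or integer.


Pre-tax equilibrium quantity: Q* = 371/8
Post-tax equilibrium quantity: Q_tax = 133/4
Reduction in quantity: Q* - Q_tax = 105/8
DWL = (1/2) * tax * (Q* - Q_tax)
DWL = (1/2) * 7 * 105/8 = 735/16

735/16


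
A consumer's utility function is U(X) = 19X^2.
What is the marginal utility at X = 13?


MU = dU/dX = 19*2*X^(2-1)
MU = 38*X^1
At X = 13:
MU = 38 * 13^1
MU = 38 * 13 = 494

494


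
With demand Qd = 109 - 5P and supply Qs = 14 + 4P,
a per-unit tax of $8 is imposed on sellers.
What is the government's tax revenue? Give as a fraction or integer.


With tax on sellers, new supply: Qs' = 14 + 4(P - 8)
= 4P - 18
New equilibrium quantity:
Q_new = 346/9
Tax revenue = tax * Q_new = 8 * 346/9 = 2768/9

2768/9


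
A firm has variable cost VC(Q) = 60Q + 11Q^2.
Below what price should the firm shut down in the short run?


AVC(Q) = VC(Q)/Q = 60 + 11Q
AVC is increasing in Q, so minimum AVC is at Q -> 0+.
Min AVC = 60
The firm should shut down if P < 60.

60


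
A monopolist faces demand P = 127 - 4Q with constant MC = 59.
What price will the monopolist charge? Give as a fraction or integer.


MR = 127 - 8Q
Set MR = MC: 127 - 8Q = 59
Q* = 17/2
Substitute into demand:
P* = 127 - 4*17/2 = 93

93


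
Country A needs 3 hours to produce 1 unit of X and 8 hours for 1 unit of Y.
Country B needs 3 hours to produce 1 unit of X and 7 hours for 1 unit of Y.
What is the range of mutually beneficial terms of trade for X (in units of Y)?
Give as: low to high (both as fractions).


Opportunity cost of X for Country A = hours_X / hours_Y = 3/8 = 3/8 units of Y
Opportunity cost of X for Country B = hours_X / hours_Y = 3/7 = 3/7 units of Y
Terms of trade must be between the two opportunity costs.
Range: 3/8 to 3/7

3/8 to 3/7


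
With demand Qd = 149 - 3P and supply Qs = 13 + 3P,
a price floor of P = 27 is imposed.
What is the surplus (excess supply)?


At P = 27:
Qd = 149 - 3*27 = 68
Qs = 13 + 3*27 = 94
Surplus = Qs - Qd = 94 - 68 = 26

26


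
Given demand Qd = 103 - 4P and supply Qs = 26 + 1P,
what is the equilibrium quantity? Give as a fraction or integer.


First find equilibrium price:
103 - 4P = 26 + 1P
P* = 77/5 = 77/5
Then substitute into demand:
Q* = 103 - 4 * 77/5 = 207/5

207/5


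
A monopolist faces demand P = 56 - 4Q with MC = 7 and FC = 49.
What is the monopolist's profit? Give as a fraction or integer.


MR = MC: 56 - 8Q = 7
Q* = 49/8
P* = 56 - 4*49/8 = 63/2
Profit = (P* - MC)*Q* - FC
= (63/2 - 7)*49/8 - 49
= 49/2*49/8 - 49
= 2401/16 - 49 = 1617/16

1617/16


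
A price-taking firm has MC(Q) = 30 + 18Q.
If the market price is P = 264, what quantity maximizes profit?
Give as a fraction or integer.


In perfect competition, profit is maximized where P = MC.
264 = 30 + 18Q
234 = 18Q
Q* = 234/18 = 13

13


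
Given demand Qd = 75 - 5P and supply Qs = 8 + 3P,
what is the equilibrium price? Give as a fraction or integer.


At equilibrium, Qd = Qs.
75 - 5P = 8 + 3P
75 - 8 = 5P + 3P
67 = 8P
P* = 67/8 = 67/8

67/8


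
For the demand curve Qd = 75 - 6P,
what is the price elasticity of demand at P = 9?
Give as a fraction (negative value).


dQ/dP = -6
At P = 9: Q = 75 - 6*9 = 21
E = (dQ/dP)(P/Q) = (-6)(9/21) = -18/7

-18/7


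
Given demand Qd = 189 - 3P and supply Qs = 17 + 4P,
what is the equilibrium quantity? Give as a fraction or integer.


First find equilibrium price:
189 - 3P = 17 + 4P
P* = 172/7 = 172/7
Then substitute into demand:
Q* = 189 - 3 * 172/7 = 807/7

807/7


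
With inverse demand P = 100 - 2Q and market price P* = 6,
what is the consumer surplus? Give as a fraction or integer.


Maximum willingness to pay (at Q=0): P_max = 100
Quantity demanded at P* = 6:
Q* = (100 - 6)/2 = 47
CS = (1/2) * Q* * (P_max - P*)
CS = (1/2) * 47 * (100 - 6)
CS = (1/2) * 47 * 94 = 2209

2209


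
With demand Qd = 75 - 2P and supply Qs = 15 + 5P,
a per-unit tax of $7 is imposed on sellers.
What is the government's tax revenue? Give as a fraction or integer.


With tax on sellers, new supply: Qs' = 15 + 5(P - 7)
= 5P - 20
New equilibrium quantity:
Q_new = 335/7
Tax revenue = tax * Q_new = 7 * 335/7 = 335

335


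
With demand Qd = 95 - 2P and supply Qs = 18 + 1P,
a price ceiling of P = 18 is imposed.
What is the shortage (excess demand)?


At P = 18:
Qd = 95 - 2*18 = 59
Qs = 18 + 1*18 = 36
Shortage = Qd - Qs = 59 - 36 = 23

23


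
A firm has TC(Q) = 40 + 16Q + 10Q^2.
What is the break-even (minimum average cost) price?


AC(Q) = 40/Q + 16 + 10Q
To minimize: dAC/dQ = -40/Q^2 + 10 = 0
Q^2 = 40/10 = 4
Q* = 2
Min AC = 40/2 + 16 + 10*2
Min AC = 20 + 16 + 20 = 56

56


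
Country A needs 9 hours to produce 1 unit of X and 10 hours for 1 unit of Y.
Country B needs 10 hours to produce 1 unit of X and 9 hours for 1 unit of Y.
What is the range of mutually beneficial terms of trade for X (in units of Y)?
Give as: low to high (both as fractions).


Opportunity cost of X for Country A = hours_X / hours_Y = 9/10 = 9/10 units of Y
Opportunity cost of X for Country B = hours_X / hours_Y = 10/9 = 10/9 units of Y
Terms of trade must be between the two opportunity costs.
Range: 9/10 to 10/9

9/10 to 10/9


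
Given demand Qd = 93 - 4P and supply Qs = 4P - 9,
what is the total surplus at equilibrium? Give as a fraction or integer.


Find equilibrium: 93 - 4P = 4P - 9
93 + 9 = 8P
P* = 102/8 = 51/4
Q* = 4*51/4 - 9 = 42
Inverse demand: P = 93/4 - Q/4, so P_max = 93/4
Inverse supply: P = 9/4 + Q/4, so P_min = 9/4
CS = (1/2) * 42 * (93/4 - 51/4) = 441/2
PS = (1/2) * 42 * (51/4 - 9/4) = 441/2
TS = CS + PS = 441/2 + 441/2 = 441

441


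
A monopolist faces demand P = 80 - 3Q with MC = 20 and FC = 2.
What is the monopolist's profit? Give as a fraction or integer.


MR = MC: 80 - 6Q = 20
Q* = 10
P* = 80 - 3*10 = 50
Profit = (P* - MC)*Q* - FC
= (50 - 20)*10 - 2
= 30*10 - 2
= 300 - 2 = 298

298


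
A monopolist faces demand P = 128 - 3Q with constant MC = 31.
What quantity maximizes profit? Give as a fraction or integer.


TR = P*Q = (128 - 3Q)Q = 128Q - 3Q^2
MR = dTR/dQ = 128 - 6Q
Set MR = MC:
128 - 6Q = 31
97 = 6Q
Q* = 97/6 = 97/6

97/6


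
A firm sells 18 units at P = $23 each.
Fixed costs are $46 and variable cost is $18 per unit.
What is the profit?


Total Revenue = P * Q = 23 * 18 = $414
Total Cost = FC + VC*Q = 46 + 18*18 = $370
Profit = TR - TC = 414 - 370 = $44

$44


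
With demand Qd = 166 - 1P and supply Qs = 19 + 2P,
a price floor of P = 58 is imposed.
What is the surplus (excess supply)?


At P = 58:
Qd = 166 - 1*58 = 108
Qs = 19 + 2*58 = 135
Surplus = Qs - Qd = 135 - 108 = 27

27


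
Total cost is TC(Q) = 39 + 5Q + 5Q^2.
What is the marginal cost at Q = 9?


MC = dTC/dQ = 5 + 2*5*Q
At Q = 9:
MC = 5 + 10*9
MC = 5 + 90 = 95

95


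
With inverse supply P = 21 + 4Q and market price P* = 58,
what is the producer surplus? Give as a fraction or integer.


Minimum supply price (at Q=0): P_min = 21
Quantity supplied at P* = 58:
Q* = (58 - 21)/4 = 37/4
PS = (1/2) * Q* * (P* - P_min)
PS = (1/2) * 37/4 * (58 - 21)
PS = (1/2) * 37/4 * 37 = 1369/8

1369/8


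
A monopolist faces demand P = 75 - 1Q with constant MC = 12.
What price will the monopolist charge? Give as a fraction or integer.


MR = 75 - 2Q
Set MR = MC: 75 - 2Q = 12
Q* = 63/2
Substitute into demand:
P* = 75 - 1*63/2 = 87/2

87/2


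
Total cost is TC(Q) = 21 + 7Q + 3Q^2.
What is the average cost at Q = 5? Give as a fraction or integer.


TC(5) = 21 + 7*5 + 3*5^2
TC(5) = 21 + 35 + 75 = 131
AC = TC/Q = 131/5 = 131/5

131/5


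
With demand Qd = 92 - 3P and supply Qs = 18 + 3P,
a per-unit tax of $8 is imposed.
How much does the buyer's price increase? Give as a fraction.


With a per-unit tax, the buyer's price increase depends on relative slopes.
Supply slope: d = 3, Demand slope: b = 3
Buyer's price increase = d * tax / (b + d)
= 3 * 8 / (3 + 3)
= 24 / 6 = 4

4


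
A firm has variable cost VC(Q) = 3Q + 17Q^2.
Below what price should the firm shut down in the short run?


AVC(Q) = VC(Q)/Q = 3 + 17Q
AVC is increasing in Q, so minimum AVC is at Q -> 0+.
Min AVC = 3
The firm should shut down if P < 3.

3


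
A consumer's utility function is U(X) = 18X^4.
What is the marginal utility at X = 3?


MU = dU/dX = 18*4*X^(4-1)
MU = 72*X^3
At X = 3:
MU = 72 * 3^3
MU = 72 * 27 = 1944

1944


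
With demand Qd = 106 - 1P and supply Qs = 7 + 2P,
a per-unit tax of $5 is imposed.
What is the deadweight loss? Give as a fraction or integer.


Pre-tax equilibrium quantity: Q* = 73
Post-tax equilibrium quantity: Q_tax = 209/3
Reduction in quantity: Q* - Q_tax = 10/3
DWL = (1/2) * tax * (Q* - Q_tax)
DWL = (1/2) * 5 * 10/3 = 25/3

25/3


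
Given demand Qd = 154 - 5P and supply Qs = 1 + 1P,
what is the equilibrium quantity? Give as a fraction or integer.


First find equilibrium price:
154 - 5P = 1 + 1P
P* = 153/6 = 51/2
Then substitute into demand:
Q* = 154 - 5 * 51/2 = 53/2

53/2


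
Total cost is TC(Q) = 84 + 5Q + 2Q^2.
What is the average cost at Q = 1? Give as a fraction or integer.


TC(1) = 84 + 5*1 + 2*1^2
TC(1) = 84 + 5 + 2 = 91
AC = TC/Q = 91/1 = 91

91


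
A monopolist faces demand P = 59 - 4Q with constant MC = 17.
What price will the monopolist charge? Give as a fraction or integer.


MR = 59 - 8Q
Set MR = MC: 59 - 8Q = 17
Q* = 21/4
Substitute into demand:
P* = 59 - 4*21/4 = 38

38


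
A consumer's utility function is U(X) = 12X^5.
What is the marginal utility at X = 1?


MU = dU/dX = 12*5*X^(5-1)
MU = 60*X^4
At X = 1:
MU = 60 * 1^4
MU = 60 * 1 = 60

60


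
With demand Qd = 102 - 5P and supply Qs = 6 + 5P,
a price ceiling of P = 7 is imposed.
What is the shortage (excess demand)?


At P = 7:
Qd = 102 - 5*7 = 67
Qs = 6 + 5*7 = 41
Shortage = Qd - Qs = 67 - 41 = 26

26


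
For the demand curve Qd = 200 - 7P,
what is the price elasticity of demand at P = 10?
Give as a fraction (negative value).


dQ/dP = -7
At P = 10: Q = 200 - 7*10 = 130
E = (dQ/dP)(P/Q) = (-7)(10/130) = -7/13

-7/13


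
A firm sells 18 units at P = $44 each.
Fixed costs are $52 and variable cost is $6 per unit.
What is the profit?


Total Revenue = P * Q = 44 * 18 = $792
Total Cost = FC + VC*Q = 52 + 6*18 = $160
Profit = TR - TC = 792 - 160 = $632

$632


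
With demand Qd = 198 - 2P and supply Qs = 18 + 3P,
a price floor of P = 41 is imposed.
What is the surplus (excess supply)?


At P = 41:
Qd = 198 - 2*41 = 116
Qs = 18 + 3*41 = 141
Surplus = Qs - Qd = 141 - 116 = 25

25


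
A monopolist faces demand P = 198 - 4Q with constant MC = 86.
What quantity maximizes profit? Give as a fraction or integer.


TR = P*Q = (198 - 4Q)Q = 198Q - 4Q^2
MR = dTR/dQ = 198 - 8Q
Set MR = MC:
198 - 8Q = 86
112 = 8Q
Q* = 112/8 = 14

14
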